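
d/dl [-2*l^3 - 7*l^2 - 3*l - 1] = -6*l^2 - 14*l - 3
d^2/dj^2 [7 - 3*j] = 0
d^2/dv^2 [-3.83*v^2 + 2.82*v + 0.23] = -7.66000000000000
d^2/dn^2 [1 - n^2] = -2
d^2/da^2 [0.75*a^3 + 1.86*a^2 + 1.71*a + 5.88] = 4.5*a + 3.72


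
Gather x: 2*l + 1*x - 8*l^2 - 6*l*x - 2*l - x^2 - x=-8*l^2 - 6*l*x - x^2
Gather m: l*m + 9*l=l*m + 9*l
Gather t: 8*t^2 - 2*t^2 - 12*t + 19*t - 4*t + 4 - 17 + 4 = 6*t^2 + 3*t - 9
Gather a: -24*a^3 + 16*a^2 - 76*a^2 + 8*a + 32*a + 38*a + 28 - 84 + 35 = -24*a^3 - 60*a^2 + 78*a - 21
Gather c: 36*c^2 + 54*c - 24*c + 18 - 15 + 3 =36*c^2 + 30*c + 6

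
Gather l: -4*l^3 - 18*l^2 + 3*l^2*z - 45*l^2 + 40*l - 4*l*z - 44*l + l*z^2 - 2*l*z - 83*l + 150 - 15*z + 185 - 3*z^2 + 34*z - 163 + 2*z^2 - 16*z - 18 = -4*l^3 + l^2*(3*z - 63) + l*(z^2 - 6*z - 87) - z^2 + 3*z + 154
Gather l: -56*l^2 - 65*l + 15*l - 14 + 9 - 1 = -56*l^2 - 50*l - 6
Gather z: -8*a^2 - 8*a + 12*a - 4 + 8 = -8*a^2 + 4*a + 4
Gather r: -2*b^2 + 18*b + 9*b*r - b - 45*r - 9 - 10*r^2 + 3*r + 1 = -2*b^2 + 17*b - 10*r^2 + r*(9*b - 42) - 8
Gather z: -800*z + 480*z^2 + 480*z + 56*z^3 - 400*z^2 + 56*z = 56*z^3 + 80*z^2 - 264*z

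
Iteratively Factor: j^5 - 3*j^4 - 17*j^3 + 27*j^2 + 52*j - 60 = (j - 5)*(j^4 + 2*j^3 - 7*j^2 - 8*j + 12) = (j - 5)*(j + 3)*(j^3 - j^2 - 4*j + 4) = (j - 5)*(j - 2)*(j + 3)*(j^2 + j - 2) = (j - 5)*(j - 2)*(j + 2)*(j + 3)*(j - 1)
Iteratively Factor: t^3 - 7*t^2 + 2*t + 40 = (t - 4)*(t^2 - 3*t - 10) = (t - 5)*(t - 4)*(t + 2)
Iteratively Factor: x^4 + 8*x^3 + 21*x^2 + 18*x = (x + 3)*(x^3 + 5*x^2 + 6*x) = (x + 3)^2*(x^2 + 2*x) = x*(x + 3)^2*(x + 2)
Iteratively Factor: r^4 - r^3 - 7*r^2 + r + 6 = (r - 1)*(r^3 - 7*r - 6) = (r - 1)*(r + 1)*(r^2 - r - 6) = (r - 3)*(r - 1)*(r + 1)*(r + 2)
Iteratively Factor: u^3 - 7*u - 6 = (u + 1)*(u^2 - u - 6) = (u + 1)*(u + 2)*(u - 3)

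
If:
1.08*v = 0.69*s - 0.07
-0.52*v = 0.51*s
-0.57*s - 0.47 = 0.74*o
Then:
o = -0.67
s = 0.04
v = -0.04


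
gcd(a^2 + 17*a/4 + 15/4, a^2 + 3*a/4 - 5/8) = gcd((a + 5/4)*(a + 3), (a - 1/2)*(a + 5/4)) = a + 5/4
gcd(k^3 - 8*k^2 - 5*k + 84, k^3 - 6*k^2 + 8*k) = k - 4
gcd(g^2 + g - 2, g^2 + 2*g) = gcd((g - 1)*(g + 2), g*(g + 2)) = g + 2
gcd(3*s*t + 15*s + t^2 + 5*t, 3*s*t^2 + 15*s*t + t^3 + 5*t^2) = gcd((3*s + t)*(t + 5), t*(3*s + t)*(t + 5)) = 3*s*t + 15*s + t^2 + 5*t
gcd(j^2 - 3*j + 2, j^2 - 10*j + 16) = j - 2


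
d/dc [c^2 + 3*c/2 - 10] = 2*c + 3/2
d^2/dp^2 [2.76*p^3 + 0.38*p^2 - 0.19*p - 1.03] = 16.56*p + 0.76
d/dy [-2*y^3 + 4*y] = 4 - 6*y^2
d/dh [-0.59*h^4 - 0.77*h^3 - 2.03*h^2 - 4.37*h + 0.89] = -2.36*h^3 - 2.31*h^2 - 4.06*h - 4.37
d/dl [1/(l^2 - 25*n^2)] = -2*l/(l^2 - 25*n^2)^2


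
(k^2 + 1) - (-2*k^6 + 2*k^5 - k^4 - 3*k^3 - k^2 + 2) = 2*k^6 - 2*k^5 + k^4 + 3*k^3 + 2*k^2 - 1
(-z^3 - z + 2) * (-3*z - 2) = 3*z^4 + 2*z^3 + 3*z^2 - 4*z - 4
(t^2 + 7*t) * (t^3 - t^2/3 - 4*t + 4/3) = t^5 + 20*t^4/3 - 19*t^3/3 - 80*t^2/3 + 28*t/3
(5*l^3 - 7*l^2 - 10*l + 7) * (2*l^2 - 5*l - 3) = 10*l^5 - 39*l^4 + 85*l^2 - 5*l - 21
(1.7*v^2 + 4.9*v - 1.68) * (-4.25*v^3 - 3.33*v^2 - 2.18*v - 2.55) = -7.225*v^5 - 26.486*v^4 - 12.883*v^3 - 9.4226*v^2 - 8.8326*v + 4.284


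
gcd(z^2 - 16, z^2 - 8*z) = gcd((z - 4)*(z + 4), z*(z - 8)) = 1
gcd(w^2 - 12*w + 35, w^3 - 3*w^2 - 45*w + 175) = w - 5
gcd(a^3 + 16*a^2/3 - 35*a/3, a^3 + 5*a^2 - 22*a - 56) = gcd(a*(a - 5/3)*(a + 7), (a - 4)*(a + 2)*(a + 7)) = a + 7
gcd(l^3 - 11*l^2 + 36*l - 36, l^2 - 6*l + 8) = l - 2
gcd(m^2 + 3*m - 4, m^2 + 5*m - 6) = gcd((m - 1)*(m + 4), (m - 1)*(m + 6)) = m - 1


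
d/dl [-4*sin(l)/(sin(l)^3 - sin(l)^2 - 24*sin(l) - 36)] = 4*(2*sin(l)^3 - sin(l)^2 + 36)*cos(l)/(-sin(l)^3 + sin(l)^2 + 24*sin(l) + 36)^2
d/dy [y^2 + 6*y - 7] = 2*y + 6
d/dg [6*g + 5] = 6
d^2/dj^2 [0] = 0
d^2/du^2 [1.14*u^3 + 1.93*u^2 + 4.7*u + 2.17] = 6.84*u + 3.86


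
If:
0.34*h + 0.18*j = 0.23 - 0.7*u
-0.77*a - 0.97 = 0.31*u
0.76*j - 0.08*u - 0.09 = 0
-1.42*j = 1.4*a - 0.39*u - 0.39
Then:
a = -0.27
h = 5.83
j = -0.14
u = -2.47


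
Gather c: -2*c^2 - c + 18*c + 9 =-2*c^2 + 17*c + 9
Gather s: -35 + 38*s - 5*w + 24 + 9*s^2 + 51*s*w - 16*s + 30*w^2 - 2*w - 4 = 9*s^2 + s*(51*w + 22) + 30*w^2 - 7*w - 15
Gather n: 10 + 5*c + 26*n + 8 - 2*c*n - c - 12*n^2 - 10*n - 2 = 4*c - 12*n^2 + n*(16 - 2*c) + 16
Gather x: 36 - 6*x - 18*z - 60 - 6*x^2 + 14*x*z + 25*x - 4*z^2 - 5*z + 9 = -6*x^2 + x*(14*z + 19) - 4*z^2 - 23*z - 15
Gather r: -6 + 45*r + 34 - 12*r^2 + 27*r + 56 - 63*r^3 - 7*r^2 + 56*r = -63*r^3 - 19*r^2 + 128*r + 84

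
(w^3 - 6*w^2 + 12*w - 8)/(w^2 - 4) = (w^2 - 4*w + 4)/(w + 2)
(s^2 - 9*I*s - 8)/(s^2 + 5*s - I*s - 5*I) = (s - 8*I)/(s + 5)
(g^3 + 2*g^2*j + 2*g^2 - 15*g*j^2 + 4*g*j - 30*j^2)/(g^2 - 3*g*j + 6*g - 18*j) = (g^2 + 5*g*j + 2*g + 10*j)/(g + 6)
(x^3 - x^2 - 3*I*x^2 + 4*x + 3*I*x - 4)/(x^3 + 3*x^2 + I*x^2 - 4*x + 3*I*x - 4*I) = (x - 4*I)/(x + 4)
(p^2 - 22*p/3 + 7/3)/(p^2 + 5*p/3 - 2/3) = (p - 7)/(p + 2)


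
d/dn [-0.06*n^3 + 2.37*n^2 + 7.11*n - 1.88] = -0.18*n^2 + 4.74*n + 7.11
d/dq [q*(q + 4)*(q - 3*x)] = 3*q^2 - 6*q*x + 8*q - 12*x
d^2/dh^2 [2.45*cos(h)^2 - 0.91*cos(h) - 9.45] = 0.91*cos(h) - 4.9*cos(2*h)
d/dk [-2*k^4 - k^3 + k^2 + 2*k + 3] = -8*k^3 - 3*k^2 + 2*k + 2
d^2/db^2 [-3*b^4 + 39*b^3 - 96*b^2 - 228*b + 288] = -36*b^2 + 234*b - 192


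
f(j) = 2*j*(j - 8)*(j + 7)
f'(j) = 2*j*(j - 8) + 2*j*(j + 7) + 2*(j - 8)*(j + 7) = 6*j^2 - 4*j - 112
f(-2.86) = 257.17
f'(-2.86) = -51.48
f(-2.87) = 257.69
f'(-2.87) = -51.10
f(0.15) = -16.84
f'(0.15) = -112.46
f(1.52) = -167.84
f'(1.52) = -104.22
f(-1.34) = 141.68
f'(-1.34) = -95.87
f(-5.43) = 228.98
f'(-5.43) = 86.63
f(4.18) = -357.04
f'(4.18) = -23.89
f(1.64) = -180.24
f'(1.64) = -102.42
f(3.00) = -300.00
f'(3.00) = -70.00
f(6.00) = -312.00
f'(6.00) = 80.00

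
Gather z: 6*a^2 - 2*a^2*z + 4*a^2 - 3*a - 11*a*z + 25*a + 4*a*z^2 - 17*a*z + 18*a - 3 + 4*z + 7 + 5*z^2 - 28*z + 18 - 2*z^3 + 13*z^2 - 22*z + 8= 10*a^2 + 40*a - 2*z^3 + z^2*(4*a + 18) + z*(-2*a^2 - 28*a - 46) + 30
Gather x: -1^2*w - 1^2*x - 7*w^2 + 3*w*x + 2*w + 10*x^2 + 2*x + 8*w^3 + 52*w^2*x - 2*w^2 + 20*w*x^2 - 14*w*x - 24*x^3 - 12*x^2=8*w^3 - 9*w^2 + w - 24*x^3 + x^2*(20*w - 2) + x*(52*w^2 - 11*w + 1)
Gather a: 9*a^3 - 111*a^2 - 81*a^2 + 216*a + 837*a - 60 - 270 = 9*a^3 - 192*a^2 + 1053*a - 330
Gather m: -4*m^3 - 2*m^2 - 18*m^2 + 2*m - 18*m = -4*m^3 - 20*m^2 - 16*m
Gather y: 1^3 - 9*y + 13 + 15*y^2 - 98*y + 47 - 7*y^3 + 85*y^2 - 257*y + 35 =-7*y^3 + 100*y^2 - 364*y + 96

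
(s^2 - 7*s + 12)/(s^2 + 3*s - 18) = (s - 4)/(s + 6)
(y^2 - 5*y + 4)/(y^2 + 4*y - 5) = (y - 4)/(y + 5)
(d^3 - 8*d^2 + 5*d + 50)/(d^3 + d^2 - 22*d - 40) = (d - 5)/(d + 4)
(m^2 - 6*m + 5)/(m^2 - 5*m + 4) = (m - 5)/(m - 4)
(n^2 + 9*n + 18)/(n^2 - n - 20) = (n^2 + 9*n + 18)/(n^2 - n - 20)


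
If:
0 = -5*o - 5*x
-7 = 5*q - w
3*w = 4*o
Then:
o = -x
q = -4*x/15 - 7/5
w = -4*x/3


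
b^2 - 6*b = b*(b - 6)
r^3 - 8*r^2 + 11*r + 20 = (r - 5)*(r - 4)*(r + 1)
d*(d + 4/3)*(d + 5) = d^3 + 19*d^2/3 + 20*d/3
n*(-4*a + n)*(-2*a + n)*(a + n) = 8*a^3*n + 2*a^2*n^2 - 5*a*n^3 + n^4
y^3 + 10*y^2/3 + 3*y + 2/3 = (y + 1/3)*(y + 1)*(y + 2)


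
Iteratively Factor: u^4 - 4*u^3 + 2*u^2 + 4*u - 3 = (u - 3)*(u^3 - u^2 - u + 1) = (u - 3)*(u + 1)*(u^2 - 2*u + 1) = (u - 3)*(u - 1)*(u + 1)*(u - 1)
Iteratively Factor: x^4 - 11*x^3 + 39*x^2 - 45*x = (x - 3)*(x^3 - 8*x^2 + 15*x) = x*(x - 3)*(x^2 - 8*x + 15) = x*(x - 3)^2*(x - 5)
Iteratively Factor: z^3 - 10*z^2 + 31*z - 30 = (z - 5)*(z^2 - 5*z + 6) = (z - 5)*(z - 3)*(z - 2)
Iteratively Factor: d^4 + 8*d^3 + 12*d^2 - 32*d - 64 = (d + 4)*(d^3 + 4*d^2 - 4*d - 16) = (d - 2)*(d + 4)*(d^2 + 6*d + 8) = (d - 2)*(d + 4)^2*(d + 2)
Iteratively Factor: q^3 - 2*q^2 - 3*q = (q + 1)*(q^2 - 3*q) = (q - 3)*(q + 1)*(q)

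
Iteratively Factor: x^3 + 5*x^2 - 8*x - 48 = (x + 4)*(x^2 + x - 12) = (x - 3)*(x + 4)*(x + 4)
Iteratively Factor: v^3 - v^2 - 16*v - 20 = (v - 5)*(v^2 + 4*v + 4) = (v - 5)*(v + 2)*(v + 2)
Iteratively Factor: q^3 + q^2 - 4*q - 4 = (q + 1)*(q^2 - 4) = (q - 2)*(q + 1)*(q + 2)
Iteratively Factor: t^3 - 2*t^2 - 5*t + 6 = (t - 3)*(t^2 + t - 2) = (t - 3)*(t - 1)*(t + 2)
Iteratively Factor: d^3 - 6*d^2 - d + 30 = (d + 2)*(d^2 - 8*d + 15) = (d - 5)*(d + 2)*(d - 3)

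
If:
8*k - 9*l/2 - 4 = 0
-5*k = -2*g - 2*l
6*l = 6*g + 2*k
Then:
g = 8/3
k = 32/13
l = 136/39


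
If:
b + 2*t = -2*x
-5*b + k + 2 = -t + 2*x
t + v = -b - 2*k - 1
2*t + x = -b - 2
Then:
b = -2*v/23 - 14/23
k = 15/23 - 11*v/23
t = v/23 - 39/23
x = 2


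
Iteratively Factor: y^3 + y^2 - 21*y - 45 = (y - 5)*(y^2 + 6*y + 9) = (y - 5)*(y + 3)*(y + 3)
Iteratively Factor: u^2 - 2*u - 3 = (u - 3)*(u + 1)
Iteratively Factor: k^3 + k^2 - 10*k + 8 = (k - 2)*(k^2 + 3*k - 4) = (k - 2)*(k + 4)*(k - 1)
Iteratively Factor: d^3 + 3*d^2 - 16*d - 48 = (d + 4)*(d^2 - d - 12) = (d + 3)*(d + 4)*(d - 4)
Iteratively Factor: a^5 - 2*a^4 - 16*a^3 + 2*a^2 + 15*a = (a + 1)*(a^4 - 3*a^3 - 13*a^2 + 15*a) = a*(a + 1)*(a^3 - 3*a^2 - 13*a + 15) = a*(a - 1)*(a + 1)*(a^2 - 2*a - 15) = a*(a - 5)*(a - 1)*(a + 1)*(a + 3)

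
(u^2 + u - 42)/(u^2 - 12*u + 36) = (u + 7)/(u - 6)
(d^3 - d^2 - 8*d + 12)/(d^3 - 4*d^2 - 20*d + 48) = (d^2 + d - 6)/(d^2 - 2*d - 24)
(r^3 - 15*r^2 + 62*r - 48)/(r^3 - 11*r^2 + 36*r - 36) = (r^2 - 9*r + 8)/(r^2 - 5*r + 6)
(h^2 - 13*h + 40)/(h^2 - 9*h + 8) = (h - 5)/(h - 1)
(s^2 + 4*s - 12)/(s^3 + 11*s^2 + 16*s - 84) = 1/(s + 7)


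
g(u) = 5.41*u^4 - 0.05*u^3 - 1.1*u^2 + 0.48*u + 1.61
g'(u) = 21.64*u^3 - 0.15*u^2 - 2.2*u + 0.48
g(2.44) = 187.27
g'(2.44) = 308.58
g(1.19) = 11.39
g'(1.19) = 34.12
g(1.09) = 8.40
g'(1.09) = 25.93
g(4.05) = 1437.71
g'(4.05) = 1426.66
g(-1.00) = 5.49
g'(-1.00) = -19.11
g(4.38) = 1969.51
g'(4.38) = 1806.33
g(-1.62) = 35.42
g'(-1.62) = -88.35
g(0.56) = 2.06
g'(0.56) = 3.00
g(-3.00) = 429.83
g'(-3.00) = -578.55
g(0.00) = 1.61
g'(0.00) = 0.48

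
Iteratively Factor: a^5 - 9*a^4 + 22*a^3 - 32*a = (a)*(a^4 - 9*a^3 + 22*a^2 - 32) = a*(a - 2)*(a^3 - 7*a^2 + 8*a + 16) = a*(a - 4)*(a - 2)*(a^2 - 3*a - 4) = a*(a - 4)*(a - 2)*(a + 1)*(a - 4)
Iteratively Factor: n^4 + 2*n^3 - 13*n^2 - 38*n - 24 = (n + 2)*(n^3 - 13*n - 12) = (n + 2)*(n + 3)*(n^2 - 3*n - 4) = (n - 4)*(n + 2)*(n + 3)*(n + 1)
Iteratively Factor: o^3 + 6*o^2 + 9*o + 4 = (o + 4)*(o^2 + 2*o + 1) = (o + 1)*(o + 4)*(o + 1)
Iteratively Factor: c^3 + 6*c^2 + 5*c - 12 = (c + 3)*(c^2 + 3*c - 4) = (c + 3)*(c + 4)*(c - 1)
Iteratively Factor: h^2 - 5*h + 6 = (h - 2)*(h - 3)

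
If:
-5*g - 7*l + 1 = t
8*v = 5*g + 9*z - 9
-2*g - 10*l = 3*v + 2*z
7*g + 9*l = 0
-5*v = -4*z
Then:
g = 891/833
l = -99/119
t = 1229/833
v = 936/833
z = 1170/833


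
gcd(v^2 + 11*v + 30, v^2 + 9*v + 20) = v + 5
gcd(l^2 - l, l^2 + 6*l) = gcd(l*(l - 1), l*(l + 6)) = l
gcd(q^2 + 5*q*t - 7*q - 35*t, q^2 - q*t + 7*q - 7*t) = 1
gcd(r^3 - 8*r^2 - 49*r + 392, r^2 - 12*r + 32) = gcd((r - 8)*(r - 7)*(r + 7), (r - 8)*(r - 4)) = r - 8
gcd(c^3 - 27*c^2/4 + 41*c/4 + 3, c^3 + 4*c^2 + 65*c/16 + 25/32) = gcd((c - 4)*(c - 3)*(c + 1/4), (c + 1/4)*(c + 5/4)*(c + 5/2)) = c + 1/4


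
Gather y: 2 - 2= 0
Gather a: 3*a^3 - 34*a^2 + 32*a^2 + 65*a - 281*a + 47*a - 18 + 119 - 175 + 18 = 3*a^3 - 2*a^2 - 169*a - 56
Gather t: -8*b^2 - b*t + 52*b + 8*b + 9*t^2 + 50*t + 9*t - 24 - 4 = -8*b^2 + 60*b + 9*t^2 + t*(59 - b) - 28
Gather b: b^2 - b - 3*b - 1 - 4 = b^2 - 4*b - 5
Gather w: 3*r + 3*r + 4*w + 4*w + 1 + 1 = 6*r + 8*w + 2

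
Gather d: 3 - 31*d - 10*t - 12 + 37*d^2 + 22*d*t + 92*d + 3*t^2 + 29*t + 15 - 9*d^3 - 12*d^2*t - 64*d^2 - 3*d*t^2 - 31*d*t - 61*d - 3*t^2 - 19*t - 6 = -9*d^3 + d^2*(-12*t - 27) + d*(-3*t^2 - 9*t)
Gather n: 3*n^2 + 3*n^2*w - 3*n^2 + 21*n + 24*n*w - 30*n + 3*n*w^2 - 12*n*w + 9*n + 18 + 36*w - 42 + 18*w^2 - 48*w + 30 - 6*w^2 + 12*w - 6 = 3*n^2*w + n*(3*w^2 + 12*w) + 12*w^2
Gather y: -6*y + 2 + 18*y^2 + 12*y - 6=18*y^2 + 6*y - 4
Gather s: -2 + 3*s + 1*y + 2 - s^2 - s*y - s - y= -s^2 + s*(2 - y)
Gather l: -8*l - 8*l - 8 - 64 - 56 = -16*l - 128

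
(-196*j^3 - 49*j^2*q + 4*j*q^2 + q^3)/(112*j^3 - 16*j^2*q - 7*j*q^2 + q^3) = (7*j + q)/(-4*j + q)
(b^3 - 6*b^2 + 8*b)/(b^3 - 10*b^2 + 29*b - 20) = b*(b - 2)/(b^2 - 6*b + 5)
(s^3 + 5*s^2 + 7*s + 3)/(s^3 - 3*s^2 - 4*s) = (s^2 + 4*s + 3)/(s*(s - 4))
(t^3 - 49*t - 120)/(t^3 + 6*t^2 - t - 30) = (t - 8)/(t - 2)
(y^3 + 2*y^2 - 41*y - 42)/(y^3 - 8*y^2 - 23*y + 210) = (y^2 + 8*y + 7)/(y^2 - 2*y - 35)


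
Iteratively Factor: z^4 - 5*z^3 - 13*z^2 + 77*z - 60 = (z - 1)*(z^3 - 4*z^2 - 17*z + 60) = (z - 3)*(z - 1)*(z^2 - z - 20) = (z - 5)*(z - 3)*(z - 1)*(z + 4)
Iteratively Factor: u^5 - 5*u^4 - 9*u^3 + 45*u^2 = (u - 5)*(u^4 - 9*u^2) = u*(u - 5)*(u^3 - 9*u) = u*(u - 5)*(u - 3)*(u^2 + 3*u) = u*(u - 5)*(u - 3)*(u + 3)*(u)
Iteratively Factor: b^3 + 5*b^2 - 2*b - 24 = (b + 4)*(b^2 + b - 6) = (b + 3)*(b + 4)*(b - 2)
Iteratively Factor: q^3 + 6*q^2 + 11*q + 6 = (q + 2)*(q^2 + 4*q + 3) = (q + 1)*(q + 2)*(q + 3)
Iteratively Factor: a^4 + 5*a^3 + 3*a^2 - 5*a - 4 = (a + 1)*(a^3 + 4*a^2 - a - 4) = (a + 1)*(a + 4)*(a^2 - 1) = (a - 1)*(a + 1)*(a + 4)*(a + 1)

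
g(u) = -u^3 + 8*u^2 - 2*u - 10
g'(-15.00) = -917.00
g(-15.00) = 5195.00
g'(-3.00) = -77.00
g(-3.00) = 95.00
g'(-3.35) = -89.27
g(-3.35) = 124.08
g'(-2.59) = -63.56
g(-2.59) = 66.22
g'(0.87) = 9.65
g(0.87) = -6.34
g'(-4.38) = -129.63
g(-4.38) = 236.26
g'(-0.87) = -18.19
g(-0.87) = -1.55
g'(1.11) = 12.06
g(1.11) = -3.73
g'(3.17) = 18.57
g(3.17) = 32.20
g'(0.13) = 0.03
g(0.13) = -10.13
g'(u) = -3*u^2 + 16*u - 2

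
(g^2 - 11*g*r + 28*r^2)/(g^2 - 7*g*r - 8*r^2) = (-g^2 + 11*g*r - 28*r^2)/(-g^2 + 7*g*r + 8*r^2)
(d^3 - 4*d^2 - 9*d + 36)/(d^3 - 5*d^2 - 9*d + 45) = (d - 4)/(d - 5)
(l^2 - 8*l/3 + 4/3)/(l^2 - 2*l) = (l - 2/3)/l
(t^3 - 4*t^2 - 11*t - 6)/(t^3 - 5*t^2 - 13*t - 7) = (t - 6)/(t - 7)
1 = 1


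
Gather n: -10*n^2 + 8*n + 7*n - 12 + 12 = -10*n^2 + 15*n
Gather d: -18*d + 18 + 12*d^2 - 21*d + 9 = 12*d^2 - 39*d + 27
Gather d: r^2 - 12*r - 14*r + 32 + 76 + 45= r^2 - 26*r + 153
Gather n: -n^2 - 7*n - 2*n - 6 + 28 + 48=-n^2 - 9*n + 70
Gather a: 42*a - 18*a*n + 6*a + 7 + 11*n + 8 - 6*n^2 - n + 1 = a*(48 - 18*n) - 6*n^2 + 10*n + 16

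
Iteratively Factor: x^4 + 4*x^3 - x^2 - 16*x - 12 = (x + 2)*(x^3 + 2*x^2 - 5*x - 6) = (x + 1)*(x + 2)*(x^2 + x - 6) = (x - 2)*(x + 1)*(x + 2)*(x + 3)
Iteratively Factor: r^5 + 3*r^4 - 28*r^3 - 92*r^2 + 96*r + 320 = (r - 2)*(r^4 + 5*r^3 - 18*r^2 - 128*r - 160) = (r - 2)*(r + 4)*(r^3 + r^2 - 22*r - 40) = (r - 2)*(r + 2)*(r + 4)*(r^2 - r - 20) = (r - 5)*(r - 2)*(r + 2)*(r + 4)*(r + 4)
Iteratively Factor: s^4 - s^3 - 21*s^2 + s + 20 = (s + 1)*(s^3 - 2*s^2 - 19*s + 20) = (s - 1)*(s + 1)*(s^2 - s - 20) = (s - 1)*(s + 1)*(s + 4)*(s - 5)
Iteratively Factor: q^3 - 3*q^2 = (q - 3)*(q^2) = q*(q - 3)*(q)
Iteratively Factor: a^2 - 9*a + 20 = (a - 5)*(a - 4)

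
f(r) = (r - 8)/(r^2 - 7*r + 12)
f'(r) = (7 - 2*r)*(r - 8)/(r^2 - 7*r + 12)^2 + 1/(r^2 - 7*r + 12) = (r^2 - 7*r - (r - 8)*(2*r - 7) + 12)/(r^2 - 7*r + 12)^2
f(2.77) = -18.49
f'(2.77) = -91.87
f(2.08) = -3.35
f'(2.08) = -4.82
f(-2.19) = -0.32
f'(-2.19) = -0.08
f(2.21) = -4.09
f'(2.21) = -6.76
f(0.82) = -1.04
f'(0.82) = -0.66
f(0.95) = -1.13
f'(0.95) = -0.76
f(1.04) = -1.20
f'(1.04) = -0.85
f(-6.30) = -0.15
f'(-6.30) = -0.02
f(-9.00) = -0.11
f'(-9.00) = -0.01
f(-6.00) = -0.16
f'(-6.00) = -0.02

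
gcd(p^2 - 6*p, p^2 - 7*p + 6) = p - 6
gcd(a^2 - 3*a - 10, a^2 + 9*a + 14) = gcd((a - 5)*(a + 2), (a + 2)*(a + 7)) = a + 2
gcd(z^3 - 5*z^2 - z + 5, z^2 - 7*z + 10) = z - 5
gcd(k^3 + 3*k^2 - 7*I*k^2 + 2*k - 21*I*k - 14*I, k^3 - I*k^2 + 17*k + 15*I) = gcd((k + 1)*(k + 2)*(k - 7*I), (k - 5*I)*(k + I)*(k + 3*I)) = 1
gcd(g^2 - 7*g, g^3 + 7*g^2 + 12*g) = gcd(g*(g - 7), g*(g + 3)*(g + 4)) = g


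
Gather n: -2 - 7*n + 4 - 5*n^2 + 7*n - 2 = -5*n^2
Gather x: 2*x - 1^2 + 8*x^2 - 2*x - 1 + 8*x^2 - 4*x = 16*x^2 - 4*x - 2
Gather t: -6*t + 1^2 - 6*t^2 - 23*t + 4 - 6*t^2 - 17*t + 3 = -12*t^2 - 46*t + 8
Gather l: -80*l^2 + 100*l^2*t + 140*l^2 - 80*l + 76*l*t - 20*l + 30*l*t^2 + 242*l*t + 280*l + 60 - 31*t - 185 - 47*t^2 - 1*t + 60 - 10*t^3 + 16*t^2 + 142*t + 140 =l^2*(100*t + 60) + l*(30*t^2 + 318*t + 180) - 10*t^3 - 31*t^2 + 110*t + 75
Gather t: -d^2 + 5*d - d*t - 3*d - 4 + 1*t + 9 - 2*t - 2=-d^2 + 2*d + t*(-d - 1) + 3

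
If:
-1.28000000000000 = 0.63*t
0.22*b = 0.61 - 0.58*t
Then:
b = 8.13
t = -2.03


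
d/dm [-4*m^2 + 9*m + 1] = 9 - 8*m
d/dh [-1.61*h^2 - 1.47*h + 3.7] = -3.22*h - 1.47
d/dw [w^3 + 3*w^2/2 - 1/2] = 3*w*(w + 1)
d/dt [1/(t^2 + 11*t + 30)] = (-2*t - 11)/(t^2 + 11*t + 30)^2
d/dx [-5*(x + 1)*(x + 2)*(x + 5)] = -15*x^2 - 80*x - 85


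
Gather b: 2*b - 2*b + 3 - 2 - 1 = 0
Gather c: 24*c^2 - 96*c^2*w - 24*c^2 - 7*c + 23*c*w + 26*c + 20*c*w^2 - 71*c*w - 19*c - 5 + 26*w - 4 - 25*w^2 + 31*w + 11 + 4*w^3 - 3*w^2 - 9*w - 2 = -96*c^2*w + c*(20*w^2 - 48*w) + 4*w^3 - 28*w^2 + 48*w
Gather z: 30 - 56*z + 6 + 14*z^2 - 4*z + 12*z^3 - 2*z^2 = 12*z^3 + 12*z^2 - 60*z + 36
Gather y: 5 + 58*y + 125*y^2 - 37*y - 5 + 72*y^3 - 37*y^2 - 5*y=72*y^3 + 88*y^2 + 16*y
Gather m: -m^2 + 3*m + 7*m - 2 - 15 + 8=-m^2 + 10*m - 9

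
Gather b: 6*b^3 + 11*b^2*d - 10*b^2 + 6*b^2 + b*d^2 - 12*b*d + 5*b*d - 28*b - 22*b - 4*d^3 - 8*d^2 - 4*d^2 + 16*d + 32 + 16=6*b^3 + b^2*(11*d - 4) + b*(d^2 - 7*d - 50) - 4*d^3 - 12*d^2 + 16*d + 48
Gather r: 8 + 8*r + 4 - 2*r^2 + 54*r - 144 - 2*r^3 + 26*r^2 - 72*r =-2*r^3 + 24*r^2 - 10*r - 132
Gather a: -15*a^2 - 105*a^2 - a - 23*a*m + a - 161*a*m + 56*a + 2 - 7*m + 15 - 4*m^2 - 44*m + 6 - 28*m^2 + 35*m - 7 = -120*a^2 + a*(56 - 184*m) - 32*m^2 - 16*m + 16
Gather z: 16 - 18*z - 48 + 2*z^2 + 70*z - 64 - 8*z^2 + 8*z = -6*z^2 + 60*z - 96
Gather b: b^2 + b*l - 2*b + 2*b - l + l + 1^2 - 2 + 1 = b^2 + b*l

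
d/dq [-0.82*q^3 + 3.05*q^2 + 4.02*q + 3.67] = -2.46*q^2 + 6.1*q + 4.02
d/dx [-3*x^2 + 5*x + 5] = 5 - 6*x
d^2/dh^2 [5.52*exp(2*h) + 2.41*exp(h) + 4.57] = (22.08*exp(h) + 2.41)*exp(h)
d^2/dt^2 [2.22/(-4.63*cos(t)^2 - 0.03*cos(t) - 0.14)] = (190.359672*(1 - cos(t)^2)^2 + 0.925074*cos(t)^3 + 89.425818*cos(t)^2 - 1.859472*cos(t) - 187.48566)/(4.63*cos(t)^2 + 0.03*cos(t) + 0.14)^3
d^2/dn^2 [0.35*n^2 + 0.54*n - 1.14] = 0.700000000000000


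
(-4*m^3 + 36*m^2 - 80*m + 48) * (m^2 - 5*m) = -4*m^5 + 56*m^4 - 260*m^3 + 448*m^2 - 240*m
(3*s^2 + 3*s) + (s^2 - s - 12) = 4*s^2 + 2*s - 12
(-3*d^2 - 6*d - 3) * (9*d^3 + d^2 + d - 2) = -27*d^5 - 57*d^4 - 36*d^3 - 3*d^2 + 9*d + 6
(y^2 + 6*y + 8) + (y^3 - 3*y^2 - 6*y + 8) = y^3 - 2*y^2 + 16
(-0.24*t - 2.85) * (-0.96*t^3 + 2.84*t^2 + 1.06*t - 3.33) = 0.2304*t^4 + 2.0544*t^3 - 8.3484*t^2 - 2.2218*t + 9.4905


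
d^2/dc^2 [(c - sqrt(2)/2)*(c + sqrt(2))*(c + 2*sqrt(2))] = 6*c + 5*sqrt(2)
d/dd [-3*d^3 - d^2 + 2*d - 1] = -9*d^2 - 2*d + 2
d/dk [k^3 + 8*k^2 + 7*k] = 3*k^2 + 16*k + 7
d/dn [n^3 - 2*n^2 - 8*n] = 3*n^2 - 4*n - 8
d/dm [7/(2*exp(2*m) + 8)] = -7*exp(2*m)/(exp(2*m) + 4)^2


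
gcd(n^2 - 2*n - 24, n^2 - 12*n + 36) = n - 6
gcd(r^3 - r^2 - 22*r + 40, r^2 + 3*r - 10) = r^2 + 3*r - 10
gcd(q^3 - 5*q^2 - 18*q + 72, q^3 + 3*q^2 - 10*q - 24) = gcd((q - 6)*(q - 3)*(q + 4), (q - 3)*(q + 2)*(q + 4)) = q^2 + q - 12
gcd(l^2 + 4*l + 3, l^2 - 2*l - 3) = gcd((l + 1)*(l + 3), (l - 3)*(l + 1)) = l + 1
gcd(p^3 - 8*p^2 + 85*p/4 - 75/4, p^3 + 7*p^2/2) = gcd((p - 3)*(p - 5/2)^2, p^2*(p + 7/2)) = 1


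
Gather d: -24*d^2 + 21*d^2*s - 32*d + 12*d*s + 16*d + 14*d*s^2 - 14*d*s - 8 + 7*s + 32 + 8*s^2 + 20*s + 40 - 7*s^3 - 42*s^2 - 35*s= d^2*(21*s - 24) + d*(14*s^2 - 2*s - 16) - 7*s^3 - 34*s^2 - 8*s + 64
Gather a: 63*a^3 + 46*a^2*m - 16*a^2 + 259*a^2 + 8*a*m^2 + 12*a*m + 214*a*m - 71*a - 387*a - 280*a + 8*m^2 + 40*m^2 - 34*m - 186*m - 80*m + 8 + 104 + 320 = 63*a^3 + a^2*(46*m + 243) + a*(8*m^2 + 226*m - 738) + 48*m^2 - 300*m + 432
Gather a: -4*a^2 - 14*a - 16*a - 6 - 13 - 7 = -4*a^2 - 30*a - 26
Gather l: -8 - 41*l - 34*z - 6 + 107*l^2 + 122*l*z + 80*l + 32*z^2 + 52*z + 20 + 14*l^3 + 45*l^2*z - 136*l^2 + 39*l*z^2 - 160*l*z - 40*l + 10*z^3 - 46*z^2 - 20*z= 14*l^3 + l^2*(45*z - 29) + l*(39*z^2 - 38*z - 1) + 10*z^3 - 14*z^2 - 2*z + 6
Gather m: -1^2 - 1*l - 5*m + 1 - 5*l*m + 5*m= -5*l*m - l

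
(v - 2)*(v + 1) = v^2 - v - 2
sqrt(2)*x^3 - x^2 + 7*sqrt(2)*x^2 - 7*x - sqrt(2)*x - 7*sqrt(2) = (x + 7)*(x - sqrt(2))*(sqrt(2)*x + 1)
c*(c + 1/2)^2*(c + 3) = c^4 + 4*c^3 + 13*c^2/4 + 3*c/4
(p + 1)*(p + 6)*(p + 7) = p^3 + 14*p^2 + 55*p + 42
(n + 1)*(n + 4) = n^2 + 5*n + 4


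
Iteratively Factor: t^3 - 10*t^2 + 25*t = (t - 5)*(t^2 - 5*t) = (t - 5)^2*(t)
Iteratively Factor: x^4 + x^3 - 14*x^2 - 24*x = (x - 4)*(x^3 + 5*x^2 + 6*x) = (x - 4)*(x + 3)*(x^2 + 2*x) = (x - 4)*(x + 2)*(x + 3)*(x)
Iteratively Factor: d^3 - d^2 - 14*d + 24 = (d + 4)*(d^2 - 5*d + 6) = (d - 3)*(d + 4)*(d - 2)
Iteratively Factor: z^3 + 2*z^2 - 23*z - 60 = (z + 3)*(z^2 - z - 20) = (z + 3)*(z + 4)*(z - 5)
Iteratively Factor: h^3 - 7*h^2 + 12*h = (h - 3)*(h^2 - 4*h) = h*(h - 3)*(h - 4)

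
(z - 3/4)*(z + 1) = z^2 + z/4 - 3/4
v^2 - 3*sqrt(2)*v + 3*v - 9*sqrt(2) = (v + 3)*(v - 3*sqrt(2))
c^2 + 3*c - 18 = (c - 3)*(c + 6)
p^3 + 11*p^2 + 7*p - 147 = (p - 3)*(p + 7)^2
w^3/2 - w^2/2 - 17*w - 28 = (w/2 + 1)*(w - 7)*(w + 4)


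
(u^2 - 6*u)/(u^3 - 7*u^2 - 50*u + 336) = u/(u^2 - u - 56)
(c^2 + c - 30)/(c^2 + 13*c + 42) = (c - 5)/(c + 7)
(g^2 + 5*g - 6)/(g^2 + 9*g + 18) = (g - 1)/(g + 3)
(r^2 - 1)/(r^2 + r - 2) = (r + 1)/(r + 2)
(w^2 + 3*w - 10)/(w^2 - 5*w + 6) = (w + 5)/(w - 3)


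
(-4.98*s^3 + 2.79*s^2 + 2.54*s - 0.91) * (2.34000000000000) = -11.6532*s^3 + 6.5286*s^2 + 5.9436*s - 2.1294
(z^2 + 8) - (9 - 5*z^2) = 6*z^2 - 1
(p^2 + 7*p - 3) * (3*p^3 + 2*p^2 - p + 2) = 3*p^5 + 23*p^4 + 4*p^3 - 11*p^2 + 17*p - 6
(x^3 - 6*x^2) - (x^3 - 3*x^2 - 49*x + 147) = -3*x^2 + 49*x - 147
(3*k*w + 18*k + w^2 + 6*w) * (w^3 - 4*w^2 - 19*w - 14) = 3*k*w^4 + 6*k*w^3 - 129*k*w^2 - 384*k*w - 252*k + w^5 + 2*w^4 - 43*w^3 - 128*w^2 - 84*w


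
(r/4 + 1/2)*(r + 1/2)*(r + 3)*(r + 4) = r^4/4 + 19*r^3/8 + 61*r^2/8 + 37*r/4 + 3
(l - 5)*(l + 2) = l^2 - 3*l - 10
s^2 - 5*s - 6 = (s - 6)*(s + 1)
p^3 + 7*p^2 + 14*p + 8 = (p + 1)*(p + 2)*(p + 4)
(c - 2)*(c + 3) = c^2 + c - 6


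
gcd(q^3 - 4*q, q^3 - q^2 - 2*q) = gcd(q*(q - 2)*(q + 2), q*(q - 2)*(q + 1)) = q^2 - 2*q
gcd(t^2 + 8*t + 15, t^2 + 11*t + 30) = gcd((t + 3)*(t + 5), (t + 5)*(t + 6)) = t + 5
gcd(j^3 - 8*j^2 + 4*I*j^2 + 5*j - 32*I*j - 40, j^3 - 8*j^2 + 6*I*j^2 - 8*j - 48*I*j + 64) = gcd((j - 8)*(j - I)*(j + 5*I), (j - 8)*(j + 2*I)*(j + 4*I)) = j - 8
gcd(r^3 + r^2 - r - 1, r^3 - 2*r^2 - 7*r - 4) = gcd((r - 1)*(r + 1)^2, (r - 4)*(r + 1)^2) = r^2 + 2*r + 1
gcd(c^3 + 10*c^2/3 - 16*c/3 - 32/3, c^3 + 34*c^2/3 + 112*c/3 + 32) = c^2 + 16*c/3 + 16/3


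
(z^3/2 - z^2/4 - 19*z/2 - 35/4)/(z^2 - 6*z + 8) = (2*z^3 - z^2 - 38*z - 35)/(4*(z^2 - 6*z + 8))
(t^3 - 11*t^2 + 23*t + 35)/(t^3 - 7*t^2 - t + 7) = (t - 5)/(t - 1)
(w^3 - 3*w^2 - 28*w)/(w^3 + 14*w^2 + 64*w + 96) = w*(w - 7)/(w^2 + 10*w + 24)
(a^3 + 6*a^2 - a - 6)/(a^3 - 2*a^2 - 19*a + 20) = (a^2 + 7*a + 6)/(a^2 - a - 20)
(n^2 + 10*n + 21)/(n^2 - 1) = (n^2 + 10*n + 21)/(n^2 - 1)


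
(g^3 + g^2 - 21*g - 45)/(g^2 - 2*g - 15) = g + 3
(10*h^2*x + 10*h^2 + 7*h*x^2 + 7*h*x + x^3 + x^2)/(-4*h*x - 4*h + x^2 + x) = (10*h^2 + 7*h*x + x^2)/(-4*h + x)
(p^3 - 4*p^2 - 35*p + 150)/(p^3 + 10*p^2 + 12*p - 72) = (p^2 - 10*p + 25)/(p^2 + 4*p - 12)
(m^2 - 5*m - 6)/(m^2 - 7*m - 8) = (m - 6)/(m - 8)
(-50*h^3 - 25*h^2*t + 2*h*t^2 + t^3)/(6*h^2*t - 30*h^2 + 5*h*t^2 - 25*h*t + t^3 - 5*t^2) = (-25*h^2 + t^2)/(3*h*t - 15*h + t^2 - 5*t)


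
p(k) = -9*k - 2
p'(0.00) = -9.00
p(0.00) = -2.00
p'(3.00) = -9.00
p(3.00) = -29.00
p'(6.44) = -9.00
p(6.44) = -59.96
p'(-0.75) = -9.00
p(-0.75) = 4.75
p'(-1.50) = -9.00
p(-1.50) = 11.50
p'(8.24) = -9.00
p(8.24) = -76.16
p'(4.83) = -9.00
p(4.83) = -45.47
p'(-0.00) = -9.00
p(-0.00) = -2.00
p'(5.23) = -9.00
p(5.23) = -49.07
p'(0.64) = -9.00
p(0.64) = -7.76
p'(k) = -9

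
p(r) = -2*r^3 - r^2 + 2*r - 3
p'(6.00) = -226.00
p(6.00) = -459.00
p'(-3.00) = -46.00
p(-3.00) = 36.00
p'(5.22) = -171.93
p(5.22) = -304.28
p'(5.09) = -163.63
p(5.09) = -282.47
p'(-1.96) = -17.13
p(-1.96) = 4.30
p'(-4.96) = -135.69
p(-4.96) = 206.53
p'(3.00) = -58.00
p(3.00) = -60.00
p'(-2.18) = -22.15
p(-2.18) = 8.61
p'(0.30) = 0.86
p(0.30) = -2.54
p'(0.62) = -1.55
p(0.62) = -2.62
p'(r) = -6*r^2 - 2*r + 2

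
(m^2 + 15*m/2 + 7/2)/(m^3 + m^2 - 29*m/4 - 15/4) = 2*(m + 7)/(2*m^2 + m - 15)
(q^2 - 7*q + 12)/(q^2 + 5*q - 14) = (q^2 - 7*q + 12)/(q^2 + 5*q - 14)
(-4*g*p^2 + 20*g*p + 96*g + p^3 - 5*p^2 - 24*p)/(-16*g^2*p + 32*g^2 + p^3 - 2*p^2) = (p^2 - 5*p - 24)/(4*g*p - 8*g + p^2 - 2*p)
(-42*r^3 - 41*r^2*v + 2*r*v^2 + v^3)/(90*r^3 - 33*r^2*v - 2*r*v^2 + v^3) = (-42*r^3 - 41*r^2*v + 2*r*v^2 + v^3)/(90*r^3 - 33*r^2*v - 2*r*v^2 + v^3)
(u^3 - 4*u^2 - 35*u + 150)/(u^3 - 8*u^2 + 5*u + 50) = (u + 6)/(u + 2)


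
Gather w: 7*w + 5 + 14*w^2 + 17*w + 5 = 14*w^2 + 24*w + 10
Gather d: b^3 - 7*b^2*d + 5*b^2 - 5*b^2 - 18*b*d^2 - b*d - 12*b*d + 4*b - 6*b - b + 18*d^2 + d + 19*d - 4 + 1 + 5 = b^3 - 3*b + d^2*(18 - 18*b) + d*(-7*b^2 - 13*b + 20) + 2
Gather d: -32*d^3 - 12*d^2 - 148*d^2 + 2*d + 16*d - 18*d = -32*d^3 - 160*d^2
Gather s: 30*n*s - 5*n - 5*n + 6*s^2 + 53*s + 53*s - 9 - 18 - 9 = -10*n + 6*s^2 + s*(30*n + 106) - 36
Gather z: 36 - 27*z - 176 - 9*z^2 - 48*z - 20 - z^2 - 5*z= -10*z^2 - 80*z - 160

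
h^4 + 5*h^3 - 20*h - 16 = (h - 2)*(h + 1)*(h + 2)*(h + 4)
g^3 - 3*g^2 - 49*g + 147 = (g - 7)*(g - 3)*(g + 7)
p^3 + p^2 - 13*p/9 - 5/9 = (p - 1)*(p + 1/3)*(p + 5/3)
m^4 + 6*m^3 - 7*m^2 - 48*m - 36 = (m - 3)*(m + 1)*(m + 2)*(m + 6)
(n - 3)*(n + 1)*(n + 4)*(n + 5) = n^4 + 7*n^3 - n^2 - 67*n - 60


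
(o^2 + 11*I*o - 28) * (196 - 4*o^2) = -4*o^4 - 44*I*o^3 + 308*o^2 + 2156*I*o - 5488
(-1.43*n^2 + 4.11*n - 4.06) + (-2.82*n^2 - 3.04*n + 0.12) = -4.25*n^2 + 1.07*n - 3.94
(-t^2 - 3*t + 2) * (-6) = 6*t^2 + 18*t - 12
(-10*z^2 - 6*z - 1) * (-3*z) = 30*z^3 + 18*z^2 + 3*z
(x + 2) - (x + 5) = -3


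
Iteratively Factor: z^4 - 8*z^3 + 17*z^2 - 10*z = (z)*(z^3 - 8*z^2 + 17*z - 10) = z*(z - 5)*(z^2 - 3*z + 2) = z*(z - 5)*(z - 2)*(z - 1)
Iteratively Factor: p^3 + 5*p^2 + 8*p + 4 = (p + 2)*(p^2 + 3*p + 2) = (p + 1)*(p + 2)*(p + 2)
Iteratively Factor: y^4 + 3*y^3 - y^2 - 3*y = (y + 1)*(y^3 + 2*y^2 - 3*y) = (y - 1)*(y + 1)*(y^2 + 3*y) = y*(y - 1)*(y + 1)*(y + 3)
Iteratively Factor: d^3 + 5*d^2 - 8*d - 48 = (d + 4)*(d^2 + d - 12) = (d - 3)*(d + 4)*(d + 4)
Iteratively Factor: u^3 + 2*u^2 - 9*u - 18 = (u + 2)*(u^2 - 9) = (u - 3)*(u + 2)*(u + 3)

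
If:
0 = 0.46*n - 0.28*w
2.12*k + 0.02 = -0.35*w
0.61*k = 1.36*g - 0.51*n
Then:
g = 0.154211202528591*w - 0.00423140954495006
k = -0.165094339622642*w - 0.00943396226415094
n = 0.608695652173913*w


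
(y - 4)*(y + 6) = y^2 + 2*y - 24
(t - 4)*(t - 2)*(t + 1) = t^3 - 5*t^2 + 2*t + 8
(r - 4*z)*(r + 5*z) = r^2 + r*z - 20*z^2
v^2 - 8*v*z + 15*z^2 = (v - 5*z)*(v - 3*z)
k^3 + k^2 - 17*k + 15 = (k - 3)*(k - 1)*(k + 5)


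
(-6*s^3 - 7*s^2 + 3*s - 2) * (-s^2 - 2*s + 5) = 6*s^5 + 19*s^4 - 19*s^3 - 39*s^2 + 19*s - 10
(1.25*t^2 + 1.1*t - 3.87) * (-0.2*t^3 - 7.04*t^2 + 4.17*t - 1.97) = -0.25*t^5 - 9.02*t^4 - 1.7575*t^3 + 29.3693*t^2 - 18.3049*t + 7.6239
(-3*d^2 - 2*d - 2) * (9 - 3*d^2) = 9*d^4 + 6*d^3 - 21*d^2 - 18*d - 18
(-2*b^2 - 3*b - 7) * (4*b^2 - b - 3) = -8*b^4 - 10*b^3 - 19*b^2 + 16*b + 21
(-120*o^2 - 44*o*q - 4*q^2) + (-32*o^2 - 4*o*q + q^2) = -152*o^2 - 48*o*q - 3*q^2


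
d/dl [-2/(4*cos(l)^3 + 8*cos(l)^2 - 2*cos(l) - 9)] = 4*(-6*cos(l)^2 - 8*cos(l) + 1)*sin(l)/(cos(l) + 4*cos(2*l) + cos(3*l) - 5)^2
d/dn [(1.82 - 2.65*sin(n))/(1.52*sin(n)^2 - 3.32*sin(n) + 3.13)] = (4.028*sin(n)^2 - 5.5328*sin(n) - 2.2521)*cos(n)/(2.3104*sin(n)^4 - 10.0928*sin(n)^3 + 20.5376*sin(n)^2 - 20.7832*sin(n) + 9.7969)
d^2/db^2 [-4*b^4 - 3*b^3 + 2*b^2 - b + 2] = -48*b^2 - 18*b + 4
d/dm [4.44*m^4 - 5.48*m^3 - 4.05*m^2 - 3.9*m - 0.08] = 17.76*m^3 - 16.44*m^2 - 8.1*m - 3.9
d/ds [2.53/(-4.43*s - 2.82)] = 11.2079/(4.43*s + 2.82)^2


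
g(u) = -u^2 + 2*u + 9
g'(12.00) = -22.00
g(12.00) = -111.00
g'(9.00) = -16.00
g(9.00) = -54.00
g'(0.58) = 0.84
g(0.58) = 9.82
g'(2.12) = -2.24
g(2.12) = 8.75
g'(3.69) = -5.38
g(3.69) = 2.76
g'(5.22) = -8.44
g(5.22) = -7.81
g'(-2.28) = 6.56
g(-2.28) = -0.76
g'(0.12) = 1.76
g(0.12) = 9.23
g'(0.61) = 0.78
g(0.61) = 9.85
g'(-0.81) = 3.62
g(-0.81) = 6.72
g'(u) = 2 - 2*u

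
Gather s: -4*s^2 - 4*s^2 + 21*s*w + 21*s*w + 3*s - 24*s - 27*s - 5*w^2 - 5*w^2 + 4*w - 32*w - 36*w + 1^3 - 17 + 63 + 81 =-8*s^2 + s*(42*w - 48) - 10*w^2 - 64*w + 128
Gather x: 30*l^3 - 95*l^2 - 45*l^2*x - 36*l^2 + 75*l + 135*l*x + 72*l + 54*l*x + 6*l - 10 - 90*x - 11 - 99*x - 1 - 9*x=30*l^3 - 131*l^2 + 153*l + x*(-45*l^2 + 189*l - 198) - 22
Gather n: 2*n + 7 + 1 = 2*n + 8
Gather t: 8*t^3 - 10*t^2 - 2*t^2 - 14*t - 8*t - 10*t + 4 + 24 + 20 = 8*t^3 - 12*t^2 - 32*t + 48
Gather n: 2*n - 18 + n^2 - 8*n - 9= n^2 - 6*n - 27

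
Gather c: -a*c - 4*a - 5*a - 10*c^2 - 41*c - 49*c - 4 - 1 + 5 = -9*a - 10*c^2 + c*(-a - 90)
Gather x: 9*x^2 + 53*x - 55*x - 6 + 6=9*x^2 - 2*x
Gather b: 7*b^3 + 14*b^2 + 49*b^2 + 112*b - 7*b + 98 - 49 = 7*b^3 + 63*b^2 + 105*b + 49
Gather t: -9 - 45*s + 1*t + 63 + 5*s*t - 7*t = -45*s + t*(5*s - 6) + 54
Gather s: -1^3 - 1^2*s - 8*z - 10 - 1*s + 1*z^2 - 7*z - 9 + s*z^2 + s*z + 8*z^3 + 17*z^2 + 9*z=s*(z^2 + z - 2) + 8*z^3 + 18*z^2 - 6*z - 20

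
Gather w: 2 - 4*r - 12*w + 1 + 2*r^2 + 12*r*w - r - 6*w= 2*r^2 - 5*r + w*(12*r - 18) + 3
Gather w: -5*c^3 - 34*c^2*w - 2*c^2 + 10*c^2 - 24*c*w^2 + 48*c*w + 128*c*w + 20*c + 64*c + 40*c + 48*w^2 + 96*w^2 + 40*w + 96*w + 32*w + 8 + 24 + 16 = -5*c^3 + 8*c^2 + 124*c + w^2*(144 - 24*c) + w*(-34*c^2 + 176*c + 168) + 48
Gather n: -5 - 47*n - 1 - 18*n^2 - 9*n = -18*n^2 - 56*n - 6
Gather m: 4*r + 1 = 4*r + 1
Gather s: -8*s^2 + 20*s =-8*s^2 + 20*s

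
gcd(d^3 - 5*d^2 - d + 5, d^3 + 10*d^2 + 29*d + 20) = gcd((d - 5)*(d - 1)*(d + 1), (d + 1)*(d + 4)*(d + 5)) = d + 1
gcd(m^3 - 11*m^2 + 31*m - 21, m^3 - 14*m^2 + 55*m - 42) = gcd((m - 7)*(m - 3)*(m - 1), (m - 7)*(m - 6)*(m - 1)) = m^2 - 8*m + 7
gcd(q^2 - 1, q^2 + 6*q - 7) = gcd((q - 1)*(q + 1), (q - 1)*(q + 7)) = q - 1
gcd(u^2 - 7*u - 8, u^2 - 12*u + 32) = u - 8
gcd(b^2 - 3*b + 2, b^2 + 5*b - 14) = b - 2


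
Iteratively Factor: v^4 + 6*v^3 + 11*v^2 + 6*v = (v + 3)*(v^3 + 3*v^2 + 2*v) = (v + 2)*(v + 3)*(v^2 + v) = (v + 1)*(v + 2)*(v + 3)*(v)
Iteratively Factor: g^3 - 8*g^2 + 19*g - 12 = (g - 1)*(g^2 - 7*g + 12) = (g - 4)*(g - 1)*(g - 3)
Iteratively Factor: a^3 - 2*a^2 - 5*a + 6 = (a + 2)*(a^2 - 4*a + 3) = (a - 1)*(a + 2)*(a - 3)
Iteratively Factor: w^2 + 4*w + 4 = (w + 2)*(w + 2)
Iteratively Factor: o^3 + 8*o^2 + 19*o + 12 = (o + 4)*(o^2 + 4*o + 3) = (o + 3)*(o + 4)*(o + 1)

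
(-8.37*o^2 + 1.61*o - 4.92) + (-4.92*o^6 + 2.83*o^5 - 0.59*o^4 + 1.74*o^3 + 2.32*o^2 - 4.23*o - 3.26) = -4.92*o^6 + 2.83*o^5 - 0.59*o^4 + 1.74*o^3 - 6.05*o^2 - 2.62*o - 8.18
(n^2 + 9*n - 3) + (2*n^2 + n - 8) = 3*n^2 + 10*n - 11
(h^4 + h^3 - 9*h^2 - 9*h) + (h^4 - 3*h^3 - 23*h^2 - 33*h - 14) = 2*h^4 - 2*h^3 - 32*h^2 - 42*h - 14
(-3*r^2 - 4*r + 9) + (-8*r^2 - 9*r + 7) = -11*r^2 - 13*r + 16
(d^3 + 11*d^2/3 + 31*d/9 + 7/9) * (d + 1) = d^4 + 14*d^3/3 + 64*d^2/9 + 38*d/9 + 7/9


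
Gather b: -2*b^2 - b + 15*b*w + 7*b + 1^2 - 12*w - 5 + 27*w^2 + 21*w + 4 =-2*b^2 + b*(15*w + 6) + 27*w^2 + 9*w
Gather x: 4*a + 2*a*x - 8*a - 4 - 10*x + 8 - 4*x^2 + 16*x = -4*a - 4*x^2 + x*(2*a + 6) + 4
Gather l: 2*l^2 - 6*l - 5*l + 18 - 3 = 2*l^2 - 11*l + 15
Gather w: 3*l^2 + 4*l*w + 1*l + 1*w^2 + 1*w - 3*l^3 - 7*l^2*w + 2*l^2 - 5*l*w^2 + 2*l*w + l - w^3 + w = -3*l^3 + 5*l^2 + 2*l - w^3 + w^2*(1 - 5*l) + w*(-7*l^2 + 6*l + 2)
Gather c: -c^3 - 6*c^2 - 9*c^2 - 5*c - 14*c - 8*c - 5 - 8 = -c^3 - 15*c^2 - 27*c - 13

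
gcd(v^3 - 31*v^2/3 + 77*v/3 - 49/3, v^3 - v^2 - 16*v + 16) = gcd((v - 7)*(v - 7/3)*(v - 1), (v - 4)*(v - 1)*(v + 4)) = v - 1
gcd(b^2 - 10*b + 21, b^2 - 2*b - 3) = b - 3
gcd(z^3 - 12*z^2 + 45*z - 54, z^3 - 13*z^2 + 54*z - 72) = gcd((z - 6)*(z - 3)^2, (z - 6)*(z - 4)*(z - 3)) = z^2 - 9*z + 18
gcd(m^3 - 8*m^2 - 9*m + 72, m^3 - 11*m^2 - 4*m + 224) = m - 8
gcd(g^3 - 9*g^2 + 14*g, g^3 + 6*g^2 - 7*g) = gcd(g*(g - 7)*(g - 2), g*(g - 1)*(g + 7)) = g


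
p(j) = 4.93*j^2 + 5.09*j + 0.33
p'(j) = 9.86*j + 5.09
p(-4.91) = 94.19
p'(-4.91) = -43.32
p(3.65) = 84.59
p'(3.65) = 41.08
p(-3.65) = 47.43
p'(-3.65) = -30.90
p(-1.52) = 3.98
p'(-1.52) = -9.90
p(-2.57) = 19.81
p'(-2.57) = -20.25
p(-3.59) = 45.60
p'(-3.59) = -30.31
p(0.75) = 6.92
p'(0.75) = 12.48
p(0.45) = 3.62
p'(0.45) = 9.53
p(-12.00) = 649.17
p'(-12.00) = -113.23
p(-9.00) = 353.85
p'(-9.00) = -83.65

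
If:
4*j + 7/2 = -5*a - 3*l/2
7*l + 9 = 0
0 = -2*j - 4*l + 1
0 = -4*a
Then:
No Solution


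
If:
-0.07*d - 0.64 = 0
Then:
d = -9.14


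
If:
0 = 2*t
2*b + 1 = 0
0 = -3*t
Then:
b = -1/2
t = 0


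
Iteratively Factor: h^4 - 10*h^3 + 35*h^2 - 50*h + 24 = (h - 1)*(h^3 - 9*h^2 + 26*h - 24) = (h - 4)*(h - 1)*(h^2 - 5*h + 6) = (h - 4)*(h - 3)*(h - 1)*(h - 2)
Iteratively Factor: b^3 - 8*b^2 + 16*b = (b)*(b^2 - 8*b + 16) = b*(b - 4)*(b - 4)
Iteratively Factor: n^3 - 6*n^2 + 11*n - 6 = (n - 2)*(n^2 - 4*n + 3) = (n - 3)*(n - 2)*(n - 1)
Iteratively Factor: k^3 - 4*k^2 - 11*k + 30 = (k + 3)*(k^2 - 7*k + 10) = (k - 2)*(k + 3)*(k - 5)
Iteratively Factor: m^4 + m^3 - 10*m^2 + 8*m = (m)*(m^3 + m^2 - 10*m + 8) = m*(m - 2)*(m^2 + 3*m - 4) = m*(m - 2)*(m + 4)*(m - 1)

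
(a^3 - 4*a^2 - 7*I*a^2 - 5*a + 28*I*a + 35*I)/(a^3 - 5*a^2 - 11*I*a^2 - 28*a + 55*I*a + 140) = (a + 1)/(a - 4*I)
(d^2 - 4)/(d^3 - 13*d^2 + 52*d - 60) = (d + 2)/(d^2 - 11*d + 30)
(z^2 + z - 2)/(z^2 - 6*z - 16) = (z - 1)/(z - 8)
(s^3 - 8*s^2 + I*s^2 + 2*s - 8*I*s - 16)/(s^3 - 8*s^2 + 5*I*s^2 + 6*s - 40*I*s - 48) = (s + 2*I)/(s + 6*I)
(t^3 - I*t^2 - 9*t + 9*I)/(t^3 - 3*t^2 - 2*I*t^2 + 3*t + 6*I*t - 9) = (t^2 + t*(3 - I) - 3*I)/(t^2 - 2*I*t + 3)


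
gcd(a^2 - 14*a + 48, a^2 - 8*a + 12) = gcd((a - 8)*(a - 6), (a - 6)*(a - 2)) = a - 6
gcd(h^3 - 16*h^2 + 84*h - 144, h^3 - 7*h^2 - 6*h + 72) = h^2 - 10*h + 24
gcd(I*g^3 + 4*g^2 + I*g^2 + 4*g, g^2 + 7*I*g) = g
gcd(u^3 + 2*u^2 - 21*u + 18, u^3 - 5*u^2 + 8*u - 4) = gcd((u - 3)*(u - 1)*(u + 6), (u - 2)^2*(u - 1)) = u - 1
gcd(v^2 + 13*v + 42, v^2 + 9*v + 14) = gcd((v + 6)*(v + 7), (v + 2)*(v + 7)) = v + 7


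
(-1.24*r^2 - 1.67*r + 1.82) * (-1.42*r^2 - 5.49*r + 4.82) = 1.7608*r^4 + 9.179*r^3 + 0.607100000000001*r^2 - 18.0412*r + 8.7724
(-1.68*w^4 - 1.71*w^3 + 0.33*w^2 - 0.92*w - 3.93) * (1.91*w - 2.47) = -3.2088*w^5 + 0.883500000000001*w^4 + 4.854*w^3 - 2.5723*w^2 - 5.2339*w + 9.7071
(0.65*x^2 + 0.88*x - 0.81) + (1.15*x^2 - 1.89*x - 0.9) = 1.8*x^2 - 1.01*x - 1.71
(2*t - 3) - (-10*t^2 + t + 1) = 10*t^2 + t - 4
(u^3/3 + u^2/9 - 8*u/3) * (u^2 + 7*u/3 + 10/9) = u^5/3 + 8*u^4/9 - 55*u^3/27 - 494*u^2/81 - 80*u/27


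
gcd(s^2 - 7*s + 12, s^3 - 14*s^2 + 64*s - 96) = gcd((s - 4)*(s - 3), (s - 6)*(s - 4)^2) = s - 4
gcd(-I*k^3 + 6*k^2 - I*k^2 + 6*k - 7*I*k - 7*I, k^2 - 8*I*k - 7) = k - I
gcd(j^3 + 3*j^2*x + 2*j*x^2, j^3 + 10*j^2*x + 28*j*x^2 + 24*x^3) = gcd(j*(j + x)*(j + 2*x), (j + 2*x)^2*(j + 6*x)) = j + 2*x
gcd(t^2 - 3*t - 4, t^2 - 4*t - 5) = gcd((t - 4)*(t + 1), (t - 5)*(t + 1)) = t + 1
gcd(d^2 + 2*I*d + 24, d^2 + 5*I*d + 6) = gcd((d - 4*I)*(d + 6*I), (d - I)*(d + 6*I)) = d + 6*I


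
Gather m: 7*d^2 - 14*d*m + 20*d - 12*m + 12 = 7*d^2 + 20*d + m*(-14*d - 12) + 12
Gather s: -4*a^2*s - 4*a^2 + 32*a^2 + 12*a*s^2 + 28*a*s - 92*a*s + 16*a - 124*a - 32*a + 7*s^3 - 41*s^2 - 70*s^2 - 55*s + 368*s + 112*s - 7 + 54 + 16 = 28*a^2 - 140*a + 7*s^3 + s^2*(12*a - 111) + s*(-4*a^2 - 64*a + 425) + 63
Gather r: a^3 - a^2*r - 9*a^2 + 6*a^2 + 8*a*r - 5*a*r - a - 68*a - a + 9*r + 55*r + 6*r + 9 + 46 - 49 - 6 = a^3 - 3*a^2 - 70*a + r*(-a^2 + 3*a + 70)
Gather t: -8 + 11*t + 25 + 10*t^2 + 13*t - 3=10*t^2 + 24*t + 14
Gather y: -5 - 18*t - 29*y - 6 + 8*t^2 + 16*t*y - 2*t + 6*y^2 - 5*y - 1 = 8*t^2 - 20*t + 6*y^2 + y*(16*t - 34) - 12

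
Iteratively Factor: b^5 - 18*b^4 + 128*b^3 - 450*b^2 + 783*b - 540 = (b - 3)*(b^4 - 15*b^3 + 83*b^2 - 201*b + 180) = (b - 3)^2*(b^3 - 12*b^2 + 47*b - 60) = (b - 4)*(b - 3)^2*(b^2 - 8*b + 15) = (b - 4)*(b - 3)^3*(b - 5)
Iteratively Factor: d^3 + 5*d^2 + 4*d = (d + 4)*(d^2 + d) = d*(d + 4)*(d + 1)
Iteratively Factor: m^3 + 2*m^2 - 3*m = (m)*(m^2 + 2*m - 3) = m*(m - 1)*(m + 3)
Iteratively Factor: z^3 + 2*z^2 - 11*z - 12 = (z + 4)*(z^2 - 2*z - 3) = (z - 3)*(z + 4)*(z + 1)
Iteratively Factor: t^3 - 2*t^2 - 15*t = (t - 5)*(t^2 + 3*t) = (t - 5)*(t + 3)*(t)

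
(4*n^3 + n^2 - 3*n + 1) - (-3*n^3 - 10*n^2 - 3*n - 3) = 7*n^3 + 11*n^2 + 4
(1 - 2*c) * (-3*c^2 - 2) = 6*c^3 - 3*c^2 + 4*c - 2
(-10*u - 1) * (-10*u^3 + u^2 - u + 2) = 100*u^4 + 9*u^2 - 19*u - 2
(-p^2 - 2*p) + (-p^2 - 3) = -2*p^2 - 2*p - 3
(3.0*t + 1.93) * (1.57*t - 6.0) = 4.71*t^2 - 14.9699*t - 11.58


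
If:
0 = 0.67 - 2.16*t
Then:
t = 0.31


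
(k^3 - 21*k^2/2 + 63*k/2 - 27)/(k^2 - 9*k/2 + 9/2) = k - 6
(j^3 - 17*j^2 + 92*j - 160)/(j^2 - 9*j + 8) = (j^2 - 9*j + 20)/(j - 1)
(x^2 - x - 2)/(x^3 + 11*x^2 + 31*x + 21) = (x - 2)/(x^2 + 10*x + 21)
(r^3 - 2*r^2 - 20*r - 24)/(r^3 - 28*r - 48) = (r + 2)/(r + 4)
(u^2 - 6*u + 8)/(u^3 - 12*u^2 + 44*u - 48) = 1/(u - 6)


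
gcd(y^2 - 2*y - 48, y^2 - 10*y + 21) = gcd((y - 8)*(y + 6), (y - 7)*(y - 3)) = 1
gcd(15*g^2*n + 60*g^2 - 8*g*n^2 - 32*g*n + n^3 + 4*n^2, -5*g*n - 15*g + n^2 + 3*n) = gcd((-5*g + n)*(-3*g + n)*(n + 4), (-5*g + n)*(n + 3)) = 5*g - n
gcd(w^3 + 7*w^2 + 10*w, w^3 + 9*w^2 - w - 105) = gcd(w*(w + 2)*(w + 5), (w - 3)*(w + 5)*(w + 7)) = w + 5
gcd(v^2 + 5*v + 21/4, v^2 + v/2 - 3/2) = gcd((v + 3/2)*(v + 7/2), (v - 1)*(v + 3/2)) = v + 3/2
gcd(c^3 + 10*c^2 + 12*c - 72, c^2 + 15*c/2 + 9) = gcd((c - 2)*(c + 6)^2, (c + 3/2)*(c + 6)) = c + 6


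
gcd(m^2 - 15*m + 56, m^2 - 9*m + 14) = m - 7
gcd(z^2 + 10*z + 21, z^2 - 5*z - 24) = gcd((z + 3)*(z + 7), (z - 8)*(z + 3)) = z + 3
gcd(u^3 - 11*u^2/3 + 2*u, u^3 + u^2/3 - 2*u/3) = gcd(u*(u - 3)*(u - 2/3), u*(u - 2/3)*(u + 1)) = u^2 - 2*u/3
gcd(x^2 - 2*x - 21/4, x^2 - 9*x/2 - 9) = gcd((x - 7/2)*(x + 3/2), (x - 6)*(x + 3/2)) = x + 3/2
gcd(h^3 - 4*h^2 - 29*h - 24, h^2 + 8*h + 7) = h + 1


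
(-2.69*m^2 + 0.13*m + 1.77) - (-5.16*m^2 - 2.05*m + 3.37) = 2.47*m^2 + 2.18*m - 1.6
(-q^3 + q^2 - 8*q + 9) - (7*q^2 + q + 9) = -q^3 - 6*q^2 - 9*q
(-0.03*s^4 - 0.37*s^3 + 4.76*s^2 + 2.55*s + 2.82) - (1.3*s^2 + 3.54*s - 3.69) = -0.03*s^4 - 0.37*s^3 + 3.46*s^2 - 0.99*s + 6.51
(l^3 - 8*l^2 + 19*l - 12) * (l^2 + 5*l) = l^5 - 3*l^4 - 21*l^3 + 83*l^2 - 60*l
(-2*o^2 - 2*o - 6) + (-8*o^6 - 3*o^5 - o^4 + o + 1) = -8*o^6 - 3*o^5 - o^4 - 2*o^2 - o - 5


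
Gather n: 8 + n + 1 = n + 9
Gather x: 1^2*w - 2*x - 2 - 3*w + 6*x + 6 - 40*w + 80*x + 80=-42*w + 84*x + 84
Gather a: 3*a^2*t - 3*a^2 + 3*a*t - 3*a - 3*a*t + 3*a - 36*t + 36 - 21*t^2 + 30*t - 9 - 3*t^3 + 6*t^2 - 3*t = a^2*(3*t - 3) - 3*t^3 - 15*t^2 - 9*t + 27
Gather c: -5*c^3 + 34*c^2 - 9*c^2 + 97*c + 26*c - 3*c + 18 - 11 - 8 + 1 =-5*c^3 + 25*c^2 + 120*c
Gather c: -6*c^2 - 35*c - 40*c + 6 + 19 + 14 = -6*c^2 - 75*c + 39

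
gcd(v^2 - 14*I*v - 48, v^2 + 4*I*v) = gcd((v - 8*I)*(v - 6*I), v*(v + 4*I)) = 1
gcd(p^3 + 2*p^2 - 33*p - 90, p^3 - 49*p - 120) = p^2 + 8*p + 15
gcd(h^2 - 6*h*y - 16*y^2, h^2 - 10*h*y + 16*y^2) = -h + 8*y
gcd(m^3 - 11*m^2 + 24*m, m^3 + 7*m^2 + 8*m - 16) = 1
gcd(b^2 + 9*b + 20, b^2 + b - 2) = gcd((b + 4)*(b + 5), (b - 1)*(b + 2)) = 1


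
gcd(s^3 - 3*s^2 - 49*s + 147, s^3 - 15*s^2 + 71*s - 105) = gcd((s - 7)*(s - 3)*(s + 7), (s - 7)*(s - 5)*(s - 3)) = s^2 - 10*s + 21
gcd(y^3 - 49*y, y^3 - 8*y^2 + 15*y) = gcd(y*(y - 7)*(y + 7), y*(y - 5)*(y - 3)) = y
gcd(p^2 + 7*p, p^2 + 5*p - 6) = 1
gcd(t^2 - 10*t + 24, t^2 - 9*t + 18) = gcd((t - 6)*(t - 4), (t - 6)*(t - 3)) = t - 6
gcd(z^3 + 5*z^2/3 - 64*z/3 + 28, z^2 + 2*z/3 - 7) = z - 7/3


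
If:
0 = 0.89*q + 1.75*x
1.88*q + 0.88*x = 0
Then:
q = 0.00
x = 0.00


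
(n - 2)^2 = n^2 - 4*n + 4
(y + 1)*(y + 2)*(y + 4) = y^3 + 7*y^2 + 14*y + 8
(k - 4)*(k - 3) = k^2 - 7*k + 12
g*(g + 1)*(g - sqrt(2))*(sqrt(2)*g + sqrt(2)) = sqrt(2)*g^4 - 2*g^3 + 2*sqrt(2)*g^3 - 4*g^2 + sqrt(2)*g^2 - 2*g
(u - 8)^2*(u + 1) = u^3 - 15*u^2 + 48*u + 64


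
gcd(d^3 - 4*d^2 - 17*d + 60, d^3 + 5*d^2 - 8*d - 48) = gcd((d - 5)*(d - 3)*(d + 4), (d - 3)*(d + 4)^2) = d^2 + d - 12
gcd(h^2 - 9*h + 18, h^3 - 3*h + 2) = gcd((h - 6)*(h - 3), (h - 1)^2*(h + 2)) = 1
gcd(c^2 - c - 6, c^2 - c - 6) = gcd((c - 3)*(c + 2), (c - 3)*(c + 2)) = c^2 - c - 6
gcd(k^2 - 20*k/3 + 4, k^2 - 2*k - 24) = k - 6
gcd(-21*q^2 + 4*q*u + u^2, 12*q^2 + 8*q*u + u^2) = 1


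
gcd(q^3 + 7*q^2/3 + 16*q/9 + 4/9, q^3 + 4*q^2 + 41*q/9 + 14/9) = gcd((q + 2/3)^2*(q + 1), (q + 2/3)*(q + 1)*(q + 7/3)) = q^2 + 5*q/3 + 2/3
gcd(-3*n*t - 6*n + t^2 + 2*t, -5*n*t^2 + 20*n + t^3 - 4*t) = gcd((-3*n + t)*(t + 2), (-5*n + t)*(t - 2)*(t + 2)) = t + 2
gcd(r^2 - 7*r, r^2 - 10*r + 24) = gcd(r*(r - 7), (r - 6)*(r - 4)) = 1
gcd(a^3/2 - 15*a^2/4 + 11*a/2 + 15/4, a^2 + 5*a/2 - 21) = 1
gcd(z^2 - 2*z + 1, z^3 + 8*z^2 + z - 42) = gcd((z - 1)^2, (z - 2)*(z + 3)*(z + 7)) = 1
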